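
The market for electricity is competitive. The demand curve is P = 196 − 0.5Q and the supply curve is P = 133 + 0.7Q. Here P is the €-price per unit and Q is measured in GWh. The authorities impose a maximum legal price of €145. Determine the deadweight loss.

Competitive equilibrium: 196 − 0.5Q = 133 + 0.7Q → Q* = 52.5, P* = 169.75.
At the ceiling P = 145, quantity supplied = (145 − 133)/0.7 = 17.1429.
Willingness to pay at Q' = 17.1429: 196 − 0.5·17.1429 = 187.4286.
ΔQ = 52.5 − 17.1429 = 35.3571; wedge = 187.4286 − 145 = 42.4286.
Deadweight loss = ½ × 35.3571 × 42.4286 = €750.08.

€750.08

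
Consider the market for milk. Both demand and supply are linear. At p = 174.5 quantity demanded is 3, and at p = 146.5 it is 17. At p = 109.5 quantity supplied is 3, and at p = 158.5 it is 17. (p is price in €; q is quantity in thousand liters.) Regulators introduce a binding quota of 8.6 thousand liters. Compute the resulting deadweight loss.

€106.33 thousand

Demand slope = (146.5 − 174.5)/(17 − 3) = −2, so p = 180.5 − 2q.
Supply slope = (158.5 − 109.5)/(17 − 3) = 3.5, so p = 99 + 3.5q.
Competitive equilibrium: 180.5 − 2q = 99 + 3.5q → q* = 14.8182, p* = 150.8636.
At q = 8.6: demand price = 180.5 − 2·8.6 = 163.3; supply price = 99 + 3.5·8.6 = 129.1.
Δq = 14.8182 − 8.6 = 6.2182; wedge = 163.3 − 129.1 = 34.2.
DWL = ½ × 6.2182 × 34.2 = €106.33 thousand.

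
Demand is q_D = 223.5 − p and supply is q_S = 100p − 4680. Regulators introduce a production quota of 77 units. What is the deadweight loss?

In inverse form: demand p = 223.5 − q, supply p = 46.8 + 0.01q.
Competitive equilibrium: 223.5 − q = 46.8 + 0.01q → q* = 174.9505, p* = 48.5495.
At q = 77: demand price = 223.5 − 1·77 = 146.5; supply price = 46.8 + 0.01·77 = 47.57.
Δq = 174.9505 − 77 = 97.9505; wedge = 146.5 − 47.57 = 98.93.
DWL = ½ × 97.9505 × 98.93 = 4845.12.

4845.12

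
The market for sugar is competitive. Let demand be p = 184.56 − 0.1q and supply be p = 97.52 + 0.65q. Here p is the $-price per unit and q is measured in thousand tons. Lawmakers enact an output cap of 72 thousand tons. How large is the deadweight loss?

$727.76 thousand

Competitive equilibrium: 184.56 − 0.1q = 97.52 + 0.65q → q* = 116.0533, p* = 172.9547.
At q = 72: demand price = 184.56 − 0.1·72 = 177.36; supply price = 97.52 + 0.65·72 = 144.32.
Δq = 116.0533 − 72 = 44.0533; wedge = 177.36 − 144.32 = 33.04.
The triangle = ½ × 44.0533 × 33.04 = $727.76 thousand.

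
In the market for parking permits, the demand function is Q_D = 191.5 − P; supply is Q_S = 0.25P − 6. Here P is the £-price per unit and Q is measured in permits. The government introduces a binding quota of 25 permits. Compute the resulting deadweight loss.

£180.625

In inverse form: demand P = 191.5 − Q, supply P = 24 + 4Q.
Competitive equilibrium: 191.5 − Q = 24 + 4Q → Q* = 33.5, P* = 158.
At Q = 25: demand price = 191.5 − 1·25 = 166.5; supply price = 24 + 4·25 = 124.
ΔQ = 33.5 − 25 = 8.5; wedge = 166.5 − 124 = 42.5.
DWL = ½ × 8.5 × 42.5 = £180.625.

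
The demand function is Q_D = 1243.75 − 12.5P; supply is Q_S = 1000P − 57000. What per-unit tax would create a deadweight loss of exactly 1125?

In inverse form: demand P = 99.5 − 0.08Q, supply P = 57 + 0.001Q.
Competitive equilibrium: 99.5 − 0.08Q = 57 + 0.001Q → Q* = 524.6914, P* = 57.5247.
A tax t gives ΔQ = t/0.081 and wedge t, so DWL = t²/0.162.
t²/0.162 = 1125 → t² = 182.25 → t = 13.5.

13.5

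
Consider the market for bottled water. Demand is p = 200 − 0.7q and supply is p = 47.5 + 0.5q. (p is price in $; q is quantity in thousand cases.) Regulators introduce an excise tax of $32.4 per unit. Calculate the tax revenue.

Competitive equilibrium: 200 − 0.7q = 47.5 + 0.5q → q* = 127.0833, p* = 111.0417.
With the tax, the buyer price exceeds the seller price by 32.4: (200 − 0.7q) − (47.5 + 0.5q) = 32.4 → q' = 100.0833.
Tax revenue = 32.4 × 100.0833 = $3242.70 thousand.

$3242.70 thousand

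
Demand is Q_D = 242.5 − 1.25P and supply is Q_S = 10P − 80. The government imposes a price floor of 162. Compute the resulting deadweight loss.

12500

In inverse form: demand P = 194 − 0.8Q, supply P = 8 + 0.1Q.
Competitive equilibrium: 194 − 0.8Q = 8 + 0.1Q → Q* = 206.6667, P* = 28.6667.
At the floor P = 162, quantity demanded = (194 − 162)/0.8 = 40.
Sellers' marginal cost at Q' = 40: 8 + 0.1·40 = 12.
ΔQ = 206.6667 − 40 = 166.6667; wedge = 162 − 12 = 150.
DWL = ½ × 166.6667 × 150 = 12500.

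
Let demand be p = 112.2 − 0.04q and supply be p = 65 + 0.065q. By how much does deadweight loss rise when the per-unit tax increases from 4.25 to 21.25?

2064.29

Competitive equilibrium: 112.2 − 0.04q = 65 + 0.065q → q* = 449.5238, p* = 94.219.
For a per-unit tax t: Δq = t/0.105, so DWL = ½·t·(t/0.105) = t²/0.21.
At t = 4.25: DWL = 86.012. At t = 21.25: DWL = 2150.298.
Increase = 2150.298 − 86.012 = 2064.29.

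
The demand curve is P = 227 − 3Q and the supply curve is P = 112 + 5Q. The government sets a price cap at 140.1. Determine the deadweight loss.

Competitive equilibrium: 227 − 3Q = 112 + 5Q → Q* = 14.375, P* = 183.875.
At the ceiling P = 140.1, quantity supplied = (140.1 − 112)/5 = 5.62.
Willingness to pay at Q' = 5.62: 227 − 3·5.62 = 210.14.
ΔQ = 14.375 − 5.62 = 8.755; wedge = 210.14 − 140.1 = 70.04.
Welfare loss = ½ × 8.755 × 70.04 = 306.60.

306.60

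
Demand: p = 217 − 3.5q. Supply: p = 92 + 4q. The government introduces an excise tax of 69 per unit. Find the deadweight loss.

Competitive equilibrium: 217 − 3.5q = 92 + 4q → q* = 16.6667, p* = 158.6667.
With the tax, the buyer price exceeds the seller price by 69: (217 − 3.5q) − (92 + 4q) = 69 → q' = 7.4667.
Δq = 16.6667 − 7.4667 = 9.2; the wedge equals the tax, 69.
DWL = ½ × 9.2 × 69 = 317.40.

317.40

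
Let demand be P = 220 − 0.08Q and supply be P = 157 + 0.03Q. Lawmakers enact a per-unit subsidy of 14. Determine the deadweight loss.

890.91

Competitive equilibrium: 220 − 0.08Q = 157 + 0.03Q → Q* = 572.7273, P* = 174.1818.
The subsidy lowers effective supply by 14: P = 143 + 0.03Q.
New quantity: 220 − 0.08Q = 143 + 0.03Q → Q' = 700.
Overproduction ΔQ = 700 − 572.7273 = 127.2727; wedge = subsidy = 14.
Welfare loss = ½ × 127.2727 × 14 = 890.91.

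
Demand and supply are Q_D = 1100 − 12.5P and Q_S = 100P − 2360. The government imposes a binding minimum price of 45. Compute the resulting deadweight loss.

In inverse form: demand P = 88 − 0.08Q, supply P = 23.6 + 0.01Q.
Competitive equilibrium: 88 − 0.08Q = 23.6 + 0.01Q → Q* = 715.5556, P* = 30.7556.
At the floor P = 45, quantity demanded = (88 − 45)/0.08 = 537.5.
Sellers' marginal cost at Q' = 537.5: 23.6 + 0.01·537.5 = 28.975.
ΔQ = 715.5556 − 537.5 = 178.0556; wedge = 45 − 28.975 = 16.025.
Deadweight loss = ½ × 178.0556 × 16.025 = 1426.67.

1426.67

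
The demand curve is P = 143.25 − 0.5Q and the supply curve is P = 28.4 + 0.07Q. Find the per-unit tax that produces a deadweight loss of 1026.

Competitive equilibrium: 143.25 − 0.5Q = 28.4 + 0.07Q → Q* = 201.4912, P* = 42.5044.
A tax t gives ΔQ = t/0.57 and wedge t, so DWL = t²/1.14.
t²/1.14 = 1026 → t² = 1169.64 → t = 34.2.

34.2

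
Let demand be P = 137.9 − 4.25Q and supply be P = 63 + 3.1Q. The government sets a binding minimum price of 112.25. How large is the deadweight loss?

63.45

Competitive equilibrium: 137.9 − 4.25Q = 63 + 3.1Q → Q* = 10.1905, P* = 94.5905.
At the floor P = 112.25, quantity demanded = (137.9 − 112.25)/4.25 = 6.0353.
Sellers' marginal cost at Q' = 6.0353: 63 + 3.1·6.0353 = 81.7094.
ΔQ = 10.1905 − 6.0353 = 4.1552; wedge = 112.25 − 81.7094 = 30.5406.
The triangle = ½ × 4.1552 × 30.5406 = 63.45.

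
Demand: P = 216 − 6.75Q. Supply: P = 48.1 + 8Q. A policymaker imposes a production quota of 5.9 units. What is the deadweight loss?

Competitive equilibrium: 216 − 6.75Q = 48.1 + 8Q → Q* = 11.3831, P* = 139.1644.
At Q = 5.9: demand price = 216 − 6.75·5.9 = 176.175; supply price = 48.1 + 8·5.9 = 95.3.
ΔQ = 11.3831 − 5.9 = 5.4831; wedge = 176.175 − 95.3 = 80.875.
Welfare loss = ½ × 5.4831 × 80.875 = 221.72.

221.72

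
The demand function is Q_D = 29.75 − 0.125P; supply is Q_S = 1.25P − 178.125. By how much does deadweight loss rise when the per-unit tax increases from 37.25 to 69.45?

In inverse form: demand P = 238 − 8Q, supply P = 142.5 + 0.8Q.
Competitive equilibrium: 238 − 8Q = 142.5 + 0.8Q → Q* = 10.8523, P* = 151.1818.
For a per-unit tax t: ΔQ = t/8.8, so DWL = ½·t·(t/8.8) = t²/17.6.
At t = 37.25: DWL = 78.839. At t = 69.45: DWL = 274.051.
Increase = 274.051 − 78.839 = 195.21.

195.21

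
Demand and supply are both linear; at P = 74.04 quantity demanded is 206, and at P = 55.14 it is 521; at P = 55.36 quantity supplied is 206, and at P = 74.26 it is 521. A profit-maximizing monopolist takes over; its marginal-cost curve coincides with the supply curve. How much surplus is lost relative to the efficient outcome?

872.02

Demand slope = (55.14 − 74.04)/(521 − 206) = −0.06, so P = 86.4 − 0.06Q.
Supply slope = (74.26 − 55.36)/(521 − 206) = 0.06, so P = 43 + 0.06Q.
Competitive equilibrium: 86.4 − 0.06Q = 43 + 0.06Q → Q* = 361.66667, P* = 64.7.
Marginal revenue: MR = 86.4 − 0.12Q. Set MR = MC: 86.4 − 0.12Q = 43 + 0.06Q → Q_m = 241.11111.
Price P_m = 86.4 − 0.06·241.11111 = 71.93333; MC(Q_m) = 43 + 0.06·241.11111 = 57.46667.
Competitive Q* = 361.66667, so ΔQ = 120.55556; wedge = 71.93333 − 57.46667 = 14.46666.
DWL = ½ × 120.55556 × 14.46666 = 872.02.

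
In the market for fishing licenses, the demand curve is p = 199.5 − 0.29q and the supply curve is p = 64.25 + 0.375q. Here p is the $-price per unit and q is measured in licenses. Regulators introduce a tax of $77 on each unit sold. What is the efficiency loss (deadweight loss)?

$4457.89

Competitive equilibrium: 199.5 − 0.29q = 64.25 + 0.375q → q* = 203.38346, p* = 140.5188.
With the tax, the buyer price exceeds the seller price by 77: (199.5 − 0.29q) − (64.25 + 0.375q) = 77 → q' = 87.59398.
Δq = 203.38346 − 87.59398 = 115.78948; the wedge equals the tax, 77.
DWL = ½ × 115.78948 × 77 = $4457.89.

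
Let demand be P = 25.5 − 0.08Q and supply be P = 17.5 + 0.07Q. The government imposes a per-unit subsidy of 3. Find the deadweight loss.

Competitive equilibrium: 25.5 − 0.08Q = 17.5 + 0.07Q → Q* = 53.3333, P* = 21.2333.
The subsidy lowers effective supply by 3: P = 14.5 + 0.07Q.
New quantity: 25.5 − 0.08Q = 14.5 + 0.07Q → Q' = 73.3333.
Overproduction ΔQ = 73.3333 − 53.3333 = 20; wedge = subsidy = 3.
DWL = ½ × 20 × 3 = 30.

30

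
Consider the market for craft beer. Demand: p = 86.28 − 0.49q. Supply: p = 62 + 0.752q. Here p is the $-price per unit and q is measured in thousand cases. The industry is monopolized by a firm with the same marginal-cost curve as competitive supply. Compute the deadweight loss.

$19 thousand

Competitive equilibrium: 86.28 − 0.49q = 62 + 0.752q → q* = 19.54911, p* = 76.70093.
Marginal revenue: MR = 86.28 − 0.98q. Set MR = MC: 86.28 − 0.98q = 62 + 0.752q → q_m = 14.01848.
Price p_m = 86.28 − 0.49·14.01848 = 79.41094; MC(q_m) = 62 + 0.752·14.01848 = 72.5419.
Competitive q* = 19.54911, so Δq = 5.53063; wedge = 79.41094 − 72.5419 = 6.86904.
The triangle = ½ × 5.53063 × 6.86904 = $19 thousand.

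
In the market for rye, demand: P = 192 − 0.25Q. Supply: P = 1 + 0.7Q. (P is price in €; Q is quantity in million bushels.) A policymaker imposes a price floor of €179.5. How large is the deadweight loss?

Competitive equilibrium: 192 − 0.25Q = 1 + 0.7Q → Q* = 201.05263, P* = 141.73684.
At the floor P = 179.5, quantity demanded = (192 − 179.5)/0.25 = 50.
Sellers' marginal cost at Q' = 50: 1 + 0.7·50 = 36.
ΔQ = 201.05263 − 50 = 151.05263; wedge = 179.5 − 36 = 143.5.
The triangle = ½ × 151.05263 × 143.5 = €10838.03 million.

€10838.03 million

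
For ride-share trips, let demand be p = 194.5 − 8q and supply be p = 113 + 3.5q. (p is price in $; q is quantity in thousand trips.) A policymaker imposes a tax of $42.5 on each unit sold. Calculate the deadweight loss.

$78.53 thousand

Competitive equilibrium: 194.5 − 8q = 113 + 3.5q → q* = 7.087, p* = 137.8043.
With the tax, the buyer price exceeds the seller price by 42.5: (194.5 − 8q) − (113 + 3.5q) = 42.5 → q' = 3.3913.
Δq = 7.087 − 3.3913 = 3.6957; the wedge equals the tax, 42.5.
The triangle = ½ × 3.6957 × 42.5 = $78.53 thousand.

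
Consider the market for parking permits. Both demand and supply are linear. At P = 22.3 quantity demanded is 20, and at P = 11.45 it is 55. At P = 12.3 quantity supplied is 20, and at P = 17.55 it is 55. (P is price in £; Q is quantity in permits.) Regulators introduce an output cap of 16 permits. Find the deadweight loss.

Demand slope = (11.45 − 22.3)/(55 − 20) = −0.31, so P = 28.5 − 0.31Q.
Supply slope = (17.55 − 12.3)/(55 − 20) = 0.15, so P = 9.3 + 0.15Q.
Competitive equilibrium: 28.5 − 0.31Q = 9.3 + 0.15Q → Q* = 41.7391, P* = 15.5609.
At Q = 16: demand price = 28.5 − 0.31·16 = 23.54; supply price = 9.3 + 0.15·16 = 11.7.
ΔQ = 41.7391 − 16 = 25.7391; wedge = 23.54 − 11.7 = 11.84.
Welfare loss = ½ × 25.7391 × 11.84 = £152.38.

£152.38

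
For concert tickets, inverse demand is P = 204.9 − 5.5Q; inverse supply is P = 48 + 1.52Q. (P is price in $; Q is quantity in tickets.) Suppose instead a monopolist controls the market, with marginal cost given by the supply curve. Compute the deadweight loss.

$338.37

Competitive equilibrium: 204.9 − 5.5Q = 48 + 1.52Q → Q* = 22.35043, P* = 81.97265.
Marginal revenue: MR = 204.9 − 11Q. Set MR = MC: 204.9 − 11Q = 48 + 1.52Q → Q_m = 12.53195.
Price P_m = 204.9 − 5.5·12.53195 = 135.97428; MC(Q_m) = 48 + 1.52·12.53195 = 67.04856.
Competitive Q* = 22.35043, so ΔQ = 9.81848; wedge = 135.97428 − 67.04856 = 68.92572.
DWL = ½ × 9.81848 × 68.92572 = $338.37.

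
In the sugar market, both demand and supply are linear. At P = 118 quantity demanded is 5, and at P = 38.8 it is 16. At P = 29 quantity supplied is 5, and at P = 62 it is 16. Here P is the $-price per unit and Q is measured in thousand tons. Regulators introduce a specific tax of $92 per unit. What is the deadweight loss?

$414.90 thousand

Demand slope = (38.8 − 118)/(16 − 5) = −7.2, so P = 154 − 7.2Q.
Supply slope = (62 − 29)/(16 − 5) = 3, so P = 14 + 3Q.
Competitive equilibrium: 154 − 7.2Q = 14 + 3Q → Q* = 13.7255, P* = 55.1765.
With the tax, the buyer price exceeds the seller price by 92: (154 − 7.2Q) − (14 + 3Q) = 92 → Q' = 4.7059.
ΔQ = 13.7255 − 4.7059 = 9.0196; the wedge equals the tax, 92.
Welfare loss = ½ × 9.0196 × 92 = $414.90 thousand.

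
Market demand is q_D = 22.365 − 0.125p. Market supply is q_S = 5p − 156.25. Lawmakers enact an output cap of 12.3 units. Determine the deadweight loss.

133.61

In inverse form: demand p = 178.92 − 8q, supply p = 31.25 + 0.2q.
Competitive equilibrium: 178.92 − 8q = 31.25 + 0.2q → q* = 18.0085, p* = 34.8517.
At q = 12.3: demand price = 178.92 − 8·12.3 = 80.52; supply price = 31.25 + 0.2·12.3 = 33.71.
Δq = 18.0085 − 12.3 = 5.7085; wedge = 80.52 − 33.71 = 46.81.
DWL = ½ × 5.7085 × 46.81 = 133.61.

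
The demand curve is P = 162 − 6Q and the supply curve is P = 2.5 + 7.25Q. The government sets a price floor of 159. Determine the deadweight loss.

Competitive equilibrium: 162 − 6Q = 2.5 + 7.25Q → Q* = 12.03774, P* = 89.77358.
At the floor P = 159, quantity demanded = (162 − 159)/6 = 0.5.
Sellers' marginal cost at Q' = 0.5: 2.5 + 7.25·0.5 = 6.125.
ΔQ = 12.03774 − 0.5 = 11.53774; wedge = 159 − 6.125 = 152.875.
Welfare loss = ½ × 11.53774 × 152.875 = 881.92.

881.92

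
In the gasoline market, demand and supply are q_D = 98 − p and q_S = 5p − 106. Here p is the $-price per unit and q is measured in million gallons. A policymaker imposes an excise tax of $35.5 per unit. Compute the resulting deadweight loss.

$525.10 million

In inverse form: demand p = 98 − q, supply p = 21.2 + 0.2q.
Competitive equilibrium: 98 − q = 21.2 + 0.2q → q* = 64, p* = 34.
With the tax, the buyer price exceeds the seller price by 35.5: (98 − q) − (21.2 + 0.2q) = 35.5 → q' = 34.4167.
Δq = 64 − 34.4167 = 29.5833; the wedge equals the tax, 35.5.
Welfare loss = ½ × 29.5833 × 35.5 = $525.10 million.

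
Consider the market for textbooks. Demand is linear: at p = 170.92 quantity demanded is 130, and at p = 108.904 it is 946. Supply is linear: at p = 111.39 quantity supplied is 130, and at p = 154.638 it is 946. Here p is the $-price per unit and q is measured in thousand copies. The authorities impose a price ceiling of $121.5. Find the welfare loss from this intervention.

$4727.10 thousand

Demand slope = (108.904 − 170.92)/(946 − 130) = −0.076, so p = 180.8 − 0.076q.
Supply slope = (154.638 − 111.39)/(946 − 130) = 0.053, so p = 104.5 + 0.053q.
Competitive equilibrium: 180.8 − 0.076q = 104.5 + 0.053q → q* = 591.47287, p* = 135.84806.
At the ceiling p = 121.5, quantity supplied = (121.5 − 104.5)/0.053 = 320.75472.
Willingness to pay at q' = 320.75472: 180.8 − 0.076·320.75472 = 156.42264.
Δq = 591.47287 − 320.75472 = 270.71815; wedge = 156.42264 − 121.5 = 34.92264.
Deadweight loss = ½ × 270.71815 × 34.92264 = $4727.10 thousand.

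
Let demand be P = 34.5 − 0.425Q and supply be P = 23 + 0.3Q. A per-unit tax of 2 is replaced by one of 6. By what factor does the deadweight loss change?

9

Competitive equilibrium: 34.5 − 0.425Q = 23 + 0.3Q → Q* = 15.8621, P* = 27.7586.
For a per-unit tax t: ΔQ = t/0.725, so DWL = ½·t·(t/0.725) = t²/1.45.
At t = 2: DWL = 2.759. At t = 6: DWL = 24.828.
Ratio = (6/2)² = 9.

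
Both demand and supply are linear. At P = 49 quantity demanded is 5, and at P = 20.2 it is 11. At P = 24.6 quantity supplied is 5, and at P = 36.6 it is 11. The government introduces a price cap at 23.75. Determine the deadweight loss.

54.76

Demand slope = (20.2 − 49)/(11 − 5) = −4.8, so P = 73 − 4.8Q.
Supply slope = (36.6 − 24.6)/(11 − 5) = 2, so P = 14.6 + 2Q.
Competitive equilibrium: 73 − 4.8Q = 14.6 + 2Q → Q* = 8.5882, P* = 31.7765.
At the ceiling P = 23.75, quantity supplied = (23.75 − 14.6)/2 = 4.575.
Willingness to pay at Q' = 4.575: 73 − 4.8·4.575 = 51.04.
ΔQ = 8.5882 − 4.575 = 4.0132; wedge = 51.04 − 23.75 = 27.29.
DWL = ½ × 4.0132 × 27.29 = 54.76.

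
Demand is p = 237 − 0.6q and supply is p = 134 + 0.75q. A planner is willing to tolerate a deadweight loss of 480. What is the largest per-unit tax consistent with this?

Competitive equilibrium: 237 − 0.6q = 134 + 0.75q → q* = 76.2963, p* = 191.2222.
A tax t gives Δq = t/1.35 and wedge t, so DWL = t²/2.7.
t²/2.7 = 480 → t² = 1296 → t = 36.

36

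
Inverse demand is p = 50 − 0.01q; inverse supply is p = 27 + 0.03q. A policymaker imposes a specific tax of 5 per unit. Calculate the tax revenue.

Competitive equilibrium: 50 − 0.01q = 27 + 0.03q → q* = 575, p* = 44.25.
With the tax, the buyer price exceeds the seller price by 5: (50 − 0.01q) − (27 + 0.03q) = 5 → q' = 450.
Tax revenue = 5 × 450 = 2250.

2250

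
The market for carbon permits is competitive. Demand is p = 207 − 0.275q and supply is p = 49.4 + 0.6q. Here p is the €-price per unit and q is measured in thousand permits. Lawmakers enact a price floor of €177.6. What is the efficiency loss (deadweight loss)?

Competitive equilibrium: 207 − 0.275q = 49.4 + 0.6q → q* = 180.1143, p* = 157.4686.
At the floor p = 177.6, quantity demanded = (207 − 177.6)/0.275 = 106.9091.
Sellers' marginal cost at q' = 106.9091: 49.4 + 0.6·106.9091 = 113.5455.
Δq = 180.1143 − 106.9091 = 73.2052; wedge = 177.6 − 113.5455 = 64.0545.
DWL = ½ × 73.2052 × 64.0545 = €2344.56 thousand.

€2344.56 thousand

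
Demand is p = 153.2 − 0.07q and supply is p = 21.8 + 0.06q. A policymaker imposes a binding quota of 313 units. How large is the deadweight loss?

Competitive equilibrium: 153.2 − 0.07q = 21.8 + 0.06q → q* = 1010.7692, p* = 82.4462.
At q = 313: demand price = 153.2 − 0.07·313 = 131.29; supply price = 21.8 + 0.06·313 = 40.58.
Δq = 1010.7692 − 313 = 697.7692; wedge = 131.29 − 40.58 = 90.71.
Deadweight loss = ½ × 697.7692 × 90.71 = 31647.32.

31647.32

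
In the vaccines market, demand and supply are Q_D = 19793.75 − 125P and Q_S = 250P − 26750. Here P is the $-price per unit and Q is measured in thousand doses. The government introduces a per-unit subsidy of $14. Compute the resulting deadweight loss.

In inverse form: demand P = 158.35 − 0.008Q, supply P = 107 + 0.004Q.
Competitive equilibrium: 158.35 − 0.008Q = 107 + 0.004Q → Q* = 4279.1667, P* = 124.1167.
The subsidy lowers effective supply by 14: P = 93 + 0.004Q.
New quantity: 158.35 − 0.008Q = 93 + 0.004Q → Q' = 5445.8333.
Overproduction ΔQ = 5445.8333 − 4279.1667 = 1166.6666; wedge = subsidy = 14.
The triangle = ½ × 1166.6666 × 14 = $8166.67 thousand.

$8166.67 thousand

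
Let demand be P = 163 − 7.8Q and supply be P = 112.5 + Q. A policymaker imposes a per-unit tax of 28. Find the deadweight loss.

44.55

Competitive equilibrium: 163 − 7.8Q = 112.5 + Q → Q* = 5.7386, P* = 118.2386.
With the tax, the buyer price exceeds the seller price by 28: (163 − 7.8Q) − (112.5 + Q) = 28 → Q' = 2.5568.
ΔQ = 5.7386 − 2.5568 = 3.1818; the wedge equals the tax, 28.
Deadweight loss = ½ × 3.1818 × 28 = 44.55.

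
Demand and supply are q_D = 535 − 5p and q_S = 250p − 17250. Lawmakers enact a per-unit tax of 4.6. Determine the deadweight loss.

In inverse form: demand p = 107 − 0.2q, supply p = 69 + 0.004q.
Competitive equilibrium: 107 − 0.2q = 69 + 0.004q → q* = 186.2745, p* = 69.7451.
With the tax, the buyer price exceeds the seller price by 4.6: (107 − 0.2q) − (69 + 0.004q) = 4.6 → q' = 163.7255.
Δq = 186.2745 − 163.7255 = 22.549; the wedge equals the tax, 4.6.
DWL = ½ × 22.549 × 4.6 = 51.86.

51.86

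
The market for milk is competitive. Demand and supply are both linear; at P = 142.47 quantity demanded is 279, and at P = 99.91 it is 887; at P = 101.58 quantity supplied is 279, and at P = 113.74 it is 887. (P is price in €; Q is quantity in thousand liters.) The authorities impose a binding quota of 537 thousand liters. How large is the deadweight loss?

Demand slope = (99.91 − 142.47)/(887 − 279) = −0.07, so P = 162 − 0.07Q.
Supply slope = (113.74 − 101.58)/(887 − 279) = 0.02, so P = 96 + 0.02Q.
Competitive equilibrium: 162 − 0.07Q = 96 + 0.02Q → Q* = 733.3333, P* = 110.6667.
At Q = 537: demand price = 162 − 0.07·537 = 124.41; supply price = 96 + 0.02·537 = 106.74.
ΔQ = 733.3333 − 537 = 196.3333; wedge = 124.41 − 106.74 = 17.67.
Deadweight loss = ½ × 196.3333 × 17.67 = €1734.605 thousand.

€1734.605 thousand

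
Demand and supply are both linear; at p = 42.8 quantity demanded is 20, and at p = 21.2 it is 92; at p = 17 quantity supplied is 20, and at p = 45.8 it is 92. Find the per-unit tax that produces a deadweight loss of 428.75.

Demand slope = (21.2 − 42.8)/(92 − 20) = −0.3, so p = 48.8 − 0.3q.
Supply slope = (45.8 − 17)/(92 − 20) = 0.4, so p = 9 + 0.4q.
Competitive equilibrium: 48.8 − 0.3q = 9 + 0.4q → q* = 56.8571, p* = 31.7429.
A tax t gives Δq = t/0.7 and wedge t, so DWL = t²/1.4.
t²/1.4 = 428.75 → t² = 600.25 → t = 24.5.

24.5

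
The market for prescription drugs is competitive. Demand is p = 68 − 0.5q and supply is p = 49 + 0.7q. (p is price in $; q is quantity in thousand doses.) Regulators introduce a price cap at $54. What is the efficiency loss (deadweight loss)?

Competitive equilibrium: 68 − 0.5q = 49 + 0.7q → q* = 15.8333, p* = 60.0833.
At the ceiling p = 54, quantity supplied = (54 − 49)/0.7 = 7.1429.
Willingness to pay at q' = 7.1429: 68 − 0.5·7.1429 = 64.4286.
Δq = 15.8333 − 7.1429 = 8.6904; wedge = 64.4286 − 54 = 10.4286.
DWL = ½ × 8.6904 × 10.4286 = $45.31 thousand.

$45.31 thousand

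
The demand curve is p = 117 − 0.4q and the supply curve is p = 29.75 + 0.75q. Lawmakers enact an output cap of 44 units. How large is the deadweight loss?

584.01

Competitive equilibrium: 117 − 0.4q = 29.75 + 0.75q → q* = 75.8696, p* = 86.6522.
At q = 44: demand price = 117 − 0.4·44 = 99.4; supply price = 29.75 + 0.75·44 = 62.75.
Δq = 75.8696 − 44 = 31.8696; wedge = 99.4 − 62.75 = 36.65.
Deadweight loss = ½ × 31.8696 × 36.65 = 584.01.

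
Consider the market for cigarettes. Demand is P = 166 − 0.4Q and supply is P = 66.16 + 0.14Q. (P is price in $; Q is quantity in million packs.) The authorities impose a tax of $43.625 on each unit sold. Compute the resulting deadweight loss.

$1762.17 million

Competitive equilibrium: 166 − 0.4Q = 66.16 + 0.14Q → Q* = 184.8889, P* = 92.0444.
With the tax, the buyer price exceeds the seller price by 43.625: (166 − 0.4Q) − (66.16 + 0.14Q) = 43.625 → Q' = 104.1019.
ΔQ = 184.8889 − 104.1019 = 80.787; the wedge equals the tax, 43.625.
The triangle = ½ × 80.787 × 43.625 = $1762.17 million.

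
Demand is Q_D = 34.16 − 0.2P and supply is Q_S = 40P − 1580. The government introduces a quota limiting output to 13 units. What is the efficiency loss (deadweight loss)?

In inverse form: demand P = 170.8 − 5Q, supply P = 39.5 + 0.025Q.
Competitive equilibrium: 170.8 − 5Q = 39.5 + 0.025Q → Q* = 26.12935, P* = 40.15323.
At Q = 13: demand price = 170.8 − 5·13 = 105.8; supply price = 39.5 + 0.025·13 = 39.825.
ΔQ = 26.12935 − 13 = 13.12935; wedge = 105.8 − 39.825 = 65.975.
DWL = ½ × 13.12935 × 65.975 = 433.10.

433.10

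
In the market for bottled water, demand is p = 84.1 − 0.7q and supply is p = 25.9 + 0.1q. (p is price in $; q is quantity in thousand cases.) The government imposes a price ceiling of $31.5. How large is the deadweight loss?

Competitive equilibrium: 84.1 − 0.7q = 25.9 + 0.1q → q* = 72.75, p* = 33.175.
At the ceiling p = 31.5, quantity supplied = (31.5 − 25.9)/0.1 = 56.
Willingness to pay at q' = 56: 84.1 − 0.7·56 = 44.9.
Δq = 72.75 − 56 = 16.75; wedge = 44.9 − 31.5 = 13.4.
Welfare loss = ½ × 16.75 × 13.4 = $112.225 thousand.

$112.225 thousand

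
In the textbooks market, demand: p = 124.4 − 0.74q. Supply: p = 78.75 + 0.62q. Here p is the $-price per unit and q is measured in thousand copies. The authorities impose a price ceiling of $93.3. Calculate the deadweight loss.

$69.35 thousand

Competitive equilibrium: 124.4 − 0.74q = 78.75 + 0.62q → q* = 33.5662, p* = 99.561.
At the ceiling p = 93.3, quantity supplied = (93.3 − 78.75)/0.62 = 23.4677.
Willingness to pay at q' = 23.4677: 124.4 − 0.74·23.4677 = 107.0339.
Δq = 33.5662 − 23.4677 = 10.0985; wedge = 107.0339 − 93.3 = 13.7339.
The triangle = ½ × 10.0985 × 13.7339 = $69.35 thousand.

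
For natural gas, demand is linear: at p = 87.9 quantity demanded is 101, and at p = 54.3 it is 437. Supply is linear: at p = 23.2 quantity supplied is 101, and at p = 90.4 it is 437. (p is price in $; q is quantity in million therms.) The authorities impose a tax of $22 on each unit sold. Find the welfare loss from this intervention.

$806.67 million

Demand slope = (54.3 − 87.9)/(437 − 101) = −0.1, so p = 98 − 0.1q.
Supply slope = (90.4 − 23.2)/(437 − 101) = 0.2, so p = 3 + 0.2q.
Competitive equilibrium: 98 − 0.1q = 3 + 0.2q → q* = 316.6667, p* = 66.3333.
With the tax, the buyer price exceeds the seller price by 22: (98 − 0.1q) − (3 + 0.2q) = 22 → q' = 243.3333.
Δq = 316.6667 − 243.3333 = 73.3334; the wedge equals the tax, 22.
The triangle = ½ × 73.3334 × 22 = $806.67 million.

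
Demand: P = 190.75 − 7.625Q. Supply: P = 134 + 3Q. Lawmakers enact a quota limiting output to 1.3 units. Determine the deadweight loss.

86.76

Competitive equilibrium: 190.75 − 7.625Q = 134 + 3Q → Q* = 5.3412, P* = 150.0235.
At Q = 1.3: demand price = 190.75 − 7.625·1.3 = 180.8375; supply price = 134 + 3·1.3 = 137.9.
ΔQ = 5.3412 − 1.3 = 4.0412; wedge = 180.8375 − 137.9 = 42.9375.
Deadweight loss = ½ × 4.0412 × 42.9375 = 86.76.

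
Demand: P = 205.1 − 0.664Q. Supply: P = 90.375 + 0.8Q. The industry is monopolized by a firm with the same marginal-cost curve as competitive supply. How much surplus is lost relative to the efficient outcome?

Competitive equilibrium: 205.1 − 0.664Q = 90.375 + 0.8Q → Q* = 78.3641, P* = 153.0663.
Marginal revenue: MR = 205.1 − 1.328Q. Set MR = MC: 205.1 − 1.328Q = 90.375 + 0.8Q → Q_m = 53.9121.
Price P_m = 205.1 − 0.664·53.9121 = 169.3024; MC(Q_m) = 90.375 + 0.8·53.9121 = 133.5047.
Competitive Q* = 78.3641, so ΔQ = 24.452; wedge = 169.3024 − 133.5047 = 35.7977.
The triangle = ½ × 24.452 × 35.7977 = 437.66.

437.66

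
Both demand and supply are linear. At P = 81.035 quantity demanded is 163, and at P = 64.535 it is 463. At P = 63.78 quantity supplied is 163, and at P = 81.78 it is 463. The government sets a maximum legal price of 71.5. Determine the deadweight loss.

26.28

Demand slope = (64.535 − 81.035)/(463 − 163) = −0.055, so P = 90 − 0.055Q.
Supply slope = (81.78 − 63.78)/(463 − 163) = 0.06, so P = 54 + 0.06Q.
Competitive equilibrium: 90 − 0.055Q = 54 + 0.06Q → Q* = 313.0435, P* = 72.7826.
At the ceiling P = 71.5, quantity supplied = (71.5 − 54)/0.06 = 291.6667.
Willingness to pay at Q' = 291.6667: 90 − 0.055·291.6667 = 73.9583.
ΔQ = 313.0435 − 291.6667 = 21.3768; wedge = 73.9583 − 71.5 = 2.4583.
DWL = ½ × 21.3768 × 2.4583 = 26.28.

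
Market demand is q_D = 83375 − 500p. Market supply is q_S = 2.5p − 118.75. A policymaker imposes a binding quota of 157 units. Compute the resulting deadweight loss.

3919.47

In inverse form: demand p = 166.75 − 0.002q, supply p = 47.5 + 0.4q.
Competitive equilibrium: 166.75 − 0.002q = 47.5 + 0.4q → q* = 296.6418, p* = 166.1567.
At q = 157: demand price = 166.75 − 0.002·157 = 166.436; supply price = 47.5 + 0.4·157 = 110.3.
Δq = 296.6418 − 157 = 139.6418; wedge = 166.436 − 110.3 = 56.136.
Welfare loss = ½ × 139.6418 × 56.136 = 3919.47.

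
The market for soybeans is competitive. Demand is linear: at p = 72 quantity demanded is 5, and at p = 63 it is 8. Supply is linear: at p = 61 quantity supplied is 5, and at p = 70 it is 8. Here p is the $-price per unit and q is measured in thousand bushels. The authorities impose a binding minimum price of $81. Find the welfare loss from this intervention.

Demand slope = (63 − 72)/(8 − 5) = −3, so p = 87 − 3q.
Supply slope = (70 − 61)/(8 − 5) = 3, so p = 46 + 3q.
Competitive equilibrium: 87 − 3q = 46 + 3q → q* = 6.8333, p* = 66.5.
At the floor p = 81, quantity demanded = (87 − 81)/3 = 2.
Sellers' marginal cost at q' = 2: 46 + 3·2 = 52.
Δq = 6.8333 − 2 = 4.8333; wedge = 81 − 52 = 29.
Welfare loss = ½ × 4.8333 × 29 = $70.08 thousand.

$70.08 thousand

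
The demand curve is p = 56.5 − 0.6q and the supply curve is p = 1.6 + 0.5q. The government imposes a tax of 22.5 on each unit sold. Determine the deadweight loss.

Competitive equilibrium: 56.5 − 0.6q = 1.6 + 0.5q → q* = 49.9091, p* = 26.5545.
With the tax, the buyer price exceeds the seller price by 22.5: (56.5 − 0.6q) − (1.6 + 0.5q) = 22.5 → q' = 29.4545.
Δq = 49.9091 − 29.4545 = 20.4546; the wedge equals the tax, 22.5.
The triangle = ½ × 20.4546 × 22.5 = 230.11.

230.11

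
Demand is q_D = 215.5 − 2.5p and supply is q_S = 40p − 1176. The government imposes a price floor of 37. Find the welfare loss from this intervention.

In inverse form: demand p = 86.2 − 0.4q, supply p = 29.4 + 0.025q.
Competitive equilibrium: 86.2 − 0.4q = 29.4 + 0.025q → q* = 133.6471, p* = 32.7412.
At the floor p = 37, quantity demanded = (86.2 − 37)/0.4 = 123.
Sellers' marginal cost at q' = 123: 29.4 + 0.025·123 = 32.475.
Δq = 133.6471 − 123 = 10.6471; wedge = 37 − 32.475 = 4.525.
The triangle = ½ × 10.6471 × 4.525 = 24.09.

24.09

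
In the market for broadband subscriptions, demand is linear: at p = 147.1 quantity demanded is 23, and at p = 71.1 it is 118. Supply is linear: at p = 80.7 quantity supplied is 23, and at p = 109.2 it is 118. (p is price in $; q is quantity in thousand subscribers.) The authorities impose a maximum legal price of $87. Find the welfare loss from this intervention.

Demand slope = (71.1 − 147.1)/(118 − 23) = −0.8, so p = 165.5 − 0.8q.
Supply slope = (109.2 − 80.7)/(118 − 23) = 0.3, so p = 73.8 + 0.3q.
Competitive equilibrium: 165.5 − 0.8q = 73.8 + 0.3q → q* = 83.3636, p* = 98.8091.
At the ceiling p = 87, quantity supplied = (87 − 73.8)/0.3 = 44.
Willingness to pay at q' = 44: 165.5 − 0.8·44 = 130.3.
Δq = 83.3636 − 44 = 39.3636; wedge = 130.3 − 87 = 43.3.
Deadweight loss = ½ × 39.3636 × 43.3 = $852.22 thousand.

$852.22 thousand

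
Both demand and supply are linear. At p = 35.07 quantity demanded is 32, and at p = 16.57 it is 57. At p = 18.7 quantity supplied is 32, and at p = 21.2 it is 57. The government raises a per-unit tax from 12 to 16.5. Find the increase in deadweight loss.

Demand slope = (16.57 − 35.07)/(57 − 32) = −0.74, so p = 58.75 − 0.74q.
Supply slope = (21.2 − 18.7)/(57 − 32) = 0.1, so p = 15.5 + 0.1q.
Competitive equilibrium: 58.75 − 0.74q = 15.5 + 0.1q → q* = 51.4881, p* = 20.6488.
For a per-unit tax t: Δq = t/0.84, so DWL = ½·t·(t/0.84) = t²/1.68.
At t = 12: DWL = 85.714. At t = 16.5: DWL = 162.054.
Increase = 162.054 − 85.714 = 76.34.

76.34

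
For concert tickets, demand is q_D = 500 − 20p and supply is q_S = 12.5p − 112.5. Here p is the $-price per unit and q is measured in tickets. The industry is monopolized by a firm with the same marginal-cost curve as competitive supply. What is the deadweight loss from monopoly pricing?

$75.97

In inverse form: demand p = 25 − 0.05q, supply p = 9 + 0.08q.
Competitive equilibrium: 25 − 0.05q = 9 + 0.08q → q* = 123.0769, p* = 18.8462.
Marginal revenue: MR = 25 − 0.1q. Set MR = MC: 25 − 0.1q = 9 + 0.08q → q_m = 88.8889.
Price p_m = 25 − 0.05·88.8889 = 20.5556; MC(q_m) = 9 + 0.08·88.8889 = 16.1111.
Competitive q* = 123.0769, so Δq = 34.188; wedge = 20.5556 − 16.1111 = 4.4445.
DWL = ½ × 34.188 × 4.4445 = $75.97.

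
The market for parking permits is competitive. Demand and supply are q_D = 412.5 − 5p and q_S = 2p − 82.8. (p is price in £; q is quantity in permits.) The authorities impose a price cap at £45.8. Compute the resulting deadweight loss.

In inverse form: demand p = 82.5 − 0.2q, supply p = 41.4 + 0.5q.
Competitive equilibrium: 82.5 − 0.2q = 41.4 + 0.5q → q* = 58.7143, p* = 70.7571.
At the ceiling p = 45.8, quantity supplied = (45.8 − 41.4)/0.5 = 8.8.
Willingness to pay at q' = 8.8: 82.5 − 0.2·8.8 = 80.74.
Δq = 58.7143 − 8.8 = 49.9143; wedge = 80.74 − 45.8 = 34.94.
Welfare loss = ½ × 49.9143 × 34.94 = £872.

£872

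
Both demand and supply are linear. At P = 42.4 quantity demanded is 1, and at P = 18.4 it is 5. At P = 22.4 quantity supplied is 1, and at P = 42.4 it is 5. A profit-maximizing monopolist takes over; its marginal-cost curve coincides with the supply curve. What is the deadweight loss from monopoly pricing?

5.44

Demand slope = (18.4 − 42.4)/(5 − 1) = −6, so P = 48.4 − 6Q.
Supply slope = (42.4 − 22.4)/(5 − 1) = 5, so P = 17.4 + 5Q.
Competitive equilibrium: 48.4 − 6Q = 17.4 + 5Q → Q* = 2.8182, P* = 31.4909.
Marginal revenue: MR = 48.4 − 12Q. Set MR = MC: 48.4 − 12Q = 17.4 + 5Q → Q_m = 1.8235.
Price P_m = 48.4 − 6·1.8235 = 37.459; MC(Q_m) = 17.4 + 5·1.8235 = 26.5175.
Competitive Q* = 2.8182, so ΔQ = 0.9947; wedge = 37.459 − 26.5175 = 10.9415.
The triangle = ½ × 0.9947 × 10.9415 = 5.44.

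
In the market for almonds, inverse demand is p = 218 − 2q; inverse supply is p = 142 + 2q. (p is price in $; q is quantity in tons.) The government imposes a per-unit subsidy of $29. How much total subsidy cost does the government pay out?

Competitive equilibrium: 218 − 2q = 142 + 2q → q* = 19, p* = 180.
The subsidy lowers effective supply by 29: p = 113 + 2q.
New quantity: 218 − 2q = 113 + 2q → q' = 26.25.
Total subsidy cost = 29 × 26.25 = $761.25.

$761.25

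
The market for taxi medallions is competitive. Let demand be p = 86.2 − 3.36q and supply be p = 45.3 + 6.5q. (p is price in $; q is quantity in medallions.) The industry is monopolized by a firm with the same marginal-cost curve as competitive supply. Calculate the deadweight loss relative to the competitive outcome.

Competitive equilibrium: 86.2 − 3.36q = 45.3 + 6.5q → q* = 4.1481, p* = 72.2625.
Marginal revenue: MR = 86.2 − 6.72q. Set MR = MC: 86.2 − 6.72q = 45.3 + 6.5q → q_m = 3.0938.
Price p_m = 86.2 − 3.36·3.0938 = 75.8048; MC(q_m) = 45.3 + 6.5·3.0938 = 65.4097.
Competitive q* = 4.1481, so Δq = 1.0543; wedge = 75.8048 − 65.4097 = 10.3951.
The triangle = ½ × 1.0543 × 10.3951 = $5.48.

$5.48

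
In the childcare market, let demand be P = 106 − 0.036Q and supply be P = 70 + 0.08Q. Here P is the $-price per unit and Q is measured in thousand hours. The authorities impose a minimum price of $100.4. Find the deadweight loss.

Competitive equilibrium: 106 − 0.036Q = 70 + 0.08Q → Q* = 310.34483, P* = 94.82759.
At the floor P = 100.4, quantity demanded = (106 − 100.4)/0.036 = 155.55556.
Sellers' marginal cost at Q' = 155.55556: 70 + 0.08·155.55556 = 82.44444.
ΔQ = 310.34483 − 155.55556 = 154.78927; wedge = 100.4 − 82.44444 = 17.95556.
Deadweight loss = ½ × 154.78927 × 17.95556 = $1389.66 thousand.

$1389.66 thousand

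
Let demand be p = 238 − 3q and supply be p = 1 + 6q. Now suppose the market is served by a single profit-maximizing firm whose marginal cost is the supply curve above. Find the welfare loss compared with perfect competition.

Competitive equilibrium: 238 − 3q = 1 + 6q → q* = 26.3333, p* = 159.
Marginal revenue: MR = 238 − 6q. Set MR = MC: 238 − 6q = 1 + 6q → q_m = 19.75.
Price p_m = 238 − 3·19.75 = 178.75; MC(q_m) = 1 + 6·19.75 = 119.5.
Competitive q* = 26.3333, so Δq = 6.5833; wedge = 178.75 − 119.5 = 59.25.
DWL = ½ × 6.5833 × 59.25 = 195.03.

195.03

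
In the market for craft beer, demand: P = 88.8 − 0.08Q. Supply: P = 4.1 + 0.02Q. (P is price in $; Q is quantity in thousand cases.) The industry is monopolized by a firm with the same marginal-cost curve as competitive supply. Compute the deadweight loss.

$7085.52 thousand

Competitive equilibrium: 88.8 − 0.08Q = 4.1 + 0.02Q → Q* = 847, P* = 21.04.
Marginal revenue: MR = 88.8 − 0.16Q. Set MR = MC: 88.8 − 0.16Q = 4.1 + 0.02Q → Q_m = 470.55556.
Price P_m = 88.8 − 0.08·470.55556 = 51.15556; MC(Q_m) = 4.1 + 0.02·470.55556 = 13.51111.
Competitive Q* = 847, so ΔQ = 376.44444; wedge = 51.15556 − 13.51111 = 37.64445.
Welfare loss = ½ × 376.44444 × 37.64445 = $7085.52 thousand.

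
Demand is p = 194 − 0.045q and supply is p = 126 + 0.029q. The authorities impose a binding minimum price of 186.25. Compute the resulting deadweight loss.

20629.57

Competitive equilibrium: 194 − 0.045q = 126 + 0.029q → q* = 918.91892, p* = 152.64865.
At the floor p = 186.25, quantity demanded = (194 − 186.25)/0.045 = 172.22222.
Sellers' marginal cost at q' = 172.22222: 126 + 0.029·172.22222 = 130.99444.
Δq = 918.91892 − 172.22222 = 746.6967; wedge = 186.25 − 130.99444 = 55.25556.
The triangle = ½ × 746.6967 × 55.25556 = 20629.57.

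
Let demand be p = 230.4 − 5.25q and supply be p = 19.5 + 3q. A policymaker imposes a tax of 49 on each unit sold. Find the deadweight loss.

145.52

Competitive equilibrium: 230.4 − 5.25q = 19.5 + 3q → q* = 25.5636, p* = 96.1909.
With the tax, the buyer price exceeds the seller price by 49: (230.4 − 5.25q) − (19.5 + 3q) = 49 → q' = 19.6242.
Δq = 25.5636 − 19.6242 = 5.9394; the wedge equals the tax, 49.
DWL = ½ × 5.9394 × 49 = 145.52.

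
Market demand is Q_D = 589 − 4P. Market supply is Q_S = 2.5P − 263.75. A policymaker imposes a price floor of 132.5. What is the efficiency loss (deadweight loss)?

In inverse form: demand P = 147.25 − 0.25Q, supply P = 105.5 + 0.4Q.
Competitive equilibrium: 147.25 − 0.25Q = 105.5 + 0.4Q → Q* = 64.2308, P* = 131.1923.
At the floor P = 132.5, quantity demanded = (147.25 − 132.5)/0.25 = 59.
Sellers' marginal cost at Q' = 59: 105.5 + 0.4·59 = 129.1.
ΔQ = 64.2308 − 59 = 5.2308; wedge = 132.5 − 129.1 = 3.4.
DWL = ½ × 5.2308 × 3.4 = 8.89.

8.89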